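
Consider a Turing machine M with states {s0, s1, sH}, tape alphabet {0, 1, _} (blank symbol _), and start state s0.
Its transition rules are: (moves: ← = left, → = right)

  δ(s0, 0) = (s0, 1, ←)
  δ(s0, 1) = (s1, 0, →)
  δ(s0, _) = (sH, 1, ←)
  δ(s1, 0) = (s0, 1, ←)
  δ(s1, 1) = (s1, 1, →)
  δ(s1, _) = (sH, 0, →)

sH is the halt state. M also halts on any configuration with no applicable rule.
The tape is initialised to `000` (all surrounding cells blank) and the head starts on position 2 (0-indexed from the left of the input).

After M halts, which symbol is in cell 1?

1

s0 | __00[0]   read 0 → write 1, move ←, go to s0
s0 | __0[0]1   read 0 → write 1, move ←, go to s0
s0 | __[0]11   read 0 → write 1, move ←, go to s0
s0 | _[_]111   read _ → write 1, move ←, go to sH
sH | [_]1111
Cell 1 holds 1 when M halts.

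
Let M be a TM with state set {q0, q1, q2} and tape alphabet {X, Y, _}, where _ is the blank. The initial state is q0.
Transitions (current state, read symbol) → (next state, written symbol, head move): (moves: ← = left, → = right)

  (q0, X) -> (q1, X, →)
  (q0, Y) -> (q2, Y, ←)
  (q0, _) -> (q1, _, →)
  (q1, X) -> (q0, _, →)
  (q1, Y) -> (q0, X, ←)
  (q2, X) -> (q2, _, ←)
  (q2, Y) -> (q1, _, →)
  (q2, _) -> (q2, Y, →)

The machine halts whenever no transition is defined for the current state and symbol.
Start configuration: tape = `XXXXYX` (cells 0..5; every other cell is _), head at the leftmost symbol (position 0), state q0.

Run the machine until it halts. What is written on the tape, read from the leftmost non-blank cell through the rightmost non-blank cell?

state=q0 head=0 tape=[X]XXXYX__   (q0,X)→(q1,X,→)
state=q1 head=1 tape=X[X]XXYX__   (q1,X)→(q0,_,→)
state=q0 head=2 tape=X_[X]XYX__   (q0,X)→(q1,X,→)
state=q1 head=3 tape=X_X[X]YX__   (q1,X)→(q0,_,→)
state=q0 head=4 tape=X_X_[Y]X__   (q0,Y)→(q2,Y,←)
state=q2 head=3 tape=X_X[_]YX__   (q2,_)→(q2,Y,→)
state=q2 head=4 tape=X_XY[Y]X__   (q2,Y)→(q1,_,→)
state=q1 head=5 tape=X_XY_[X]__   (q1,X)→(q0,_,→)
state=q0 head=6 tape=X_XY__[_]_   (q0,_)→(q1,_,→)
state=q1 head=7 tape=X_XY___[_]
The non-blank tape span at halt is X_XY.

X_XY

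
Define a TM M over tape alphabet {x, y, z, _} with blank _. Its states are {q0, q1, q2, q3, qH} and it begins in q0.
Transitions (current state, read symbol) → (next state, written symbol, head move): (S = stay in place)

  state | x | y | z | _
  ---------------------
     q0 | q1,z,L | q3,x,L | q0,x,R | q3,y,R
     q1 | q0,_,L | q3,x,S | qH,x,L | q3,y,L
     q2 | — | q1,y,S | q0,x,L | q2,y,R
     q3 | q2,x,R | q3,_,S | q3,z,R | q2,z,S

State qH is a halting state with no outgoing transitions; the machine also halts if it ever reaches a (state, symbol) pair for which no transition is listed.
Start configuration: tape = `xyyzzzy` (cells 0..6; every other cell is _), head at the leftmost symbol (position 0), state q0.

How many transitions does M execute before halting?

state=q0 head=0 tape=_____[x]yyzzzy   (q0,x)→(q1,z,L)
state=q1 head=-1 tape=____[_]zyyzzzy   (q1,_)→(q3,y,L)
state=q3 head=-2 tape=___[_]yzyyzzzy   (q3,_)→(q2,z,S)
state=q2 head=-2 tape=___[z]yzyyzzzy   (q2,z)→(q0,x,L)
state=q0 head=-3 tape=__[_]xyzyyzzzy   (q0,_)→(q3,y,R)
state=q3 head=-2 tape=__y[x]yzyyzzzy   (q3,x)→(q2,x,R)
state=q2 head=-1 tape=__yx[y]zyyzzzy   (q2,y)→(q1,y,S)
state=q1 head=-1 tape=__yx[y]zyyzzzy   (q1,y)→(q3,x,S)
state=q3 head=-1 tape=__yx[x]zyyzzzy   (q3,x)→(q2,x,R)
state=q2 head=0 tape=__yxx[z]yyzzzy   (q2,z)→(q0,x,L)
state=q0 head=-1 tape=__yx[x]xyyzzzy   (q0,x)→(q1,z,L)
state=q1 head=-2 tape=__y[x]zxyyzzzy   (q1,x)→(q0,_,L)
state=q0 head=-3 tape=__[y]_zxyyzzzy   (q0,y)→(q3,x,L)
state=q3 head=-4 tape=_[_]x_zxyyzzzy   (q3,_)→(q2,z,S)
state=q2 head=-4 tape=_[z]x_zxyyzzzy   (q2,z)→(q0,x,L)
state=q0 head=-5 tape=[_]xx_zxyyzzzy   (q0,_)→(q3,y,R)
state=q3 head=-4 tape=y[x]x_zxyyzzzy   (q3,x)→(q2,x,R)
state=q2 head=-3 tape=yx[x]_zxyyzzzy
M halts after 17 transitions.

17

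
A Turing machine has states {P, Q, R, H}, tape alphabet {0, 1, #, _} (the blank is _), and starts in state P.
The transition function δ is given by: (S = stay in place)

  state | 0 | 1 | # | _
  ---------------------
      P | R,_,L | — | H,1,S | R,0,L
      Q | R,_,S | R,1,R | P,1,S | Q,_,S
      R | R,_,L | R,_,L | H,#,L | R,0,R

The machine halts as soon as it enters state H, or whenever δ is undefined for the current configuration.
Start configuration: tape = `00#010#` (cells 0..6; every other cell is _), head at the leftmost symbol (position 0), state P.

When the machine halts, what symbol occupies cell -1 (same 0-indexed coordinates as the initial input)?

P | __[0]0#010#   read 0 → write _, move L, go to R
R | _[_]_0#010#   read _ → write 0, move R, go to R
R | _0[_]0#010#   read _ → write 0, move R, go to R
R | _00[0]#010#   read 0 → write _, move L, go to R
R | _0[0]_#010#   read 0 → write _, move L, go to R
R | _[0]__#010#   read 0 → write _, move L, go to R
R | [_]___#010#   read _ → write 0, move R, go to R
R | 0[_]__#010#   read _ → write 0, move R, go to R
R | 00[_]_#010#   read _ → write 0, move R, go to R
R | 000[_]#010#   read _ → write 0, move R, go to R
R | 0000[#]010#   read # → write #, move L, go to H
H | 000[0]#010#
Cell -1 holds 0 when M halts.

0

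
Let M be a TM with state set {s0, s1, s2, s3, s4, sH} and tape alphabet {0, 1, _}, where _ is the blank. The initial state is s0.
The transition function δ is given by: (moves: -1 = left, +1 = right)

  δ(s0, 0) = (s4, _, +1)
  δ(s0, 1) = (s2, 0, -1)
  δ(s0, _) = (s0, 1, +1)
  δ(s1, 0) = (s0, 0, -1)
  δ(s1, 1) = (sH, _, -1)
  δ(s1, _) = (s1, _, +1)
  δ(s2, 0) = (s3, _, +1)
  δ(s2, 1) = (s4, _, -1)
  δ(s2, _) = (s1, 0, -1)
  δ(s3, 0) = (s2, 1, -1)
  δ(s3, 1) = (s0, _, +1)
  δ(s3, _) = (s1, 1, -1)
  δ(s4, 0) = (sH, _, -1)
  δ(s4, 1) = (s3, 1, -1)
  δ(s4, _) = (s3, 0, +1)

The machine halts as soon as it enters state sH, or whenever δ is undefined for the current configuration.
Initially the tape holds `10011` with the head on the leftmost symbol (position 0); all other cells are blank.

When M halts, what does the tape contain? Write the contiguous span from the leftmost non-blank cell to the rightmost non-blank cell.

state=s0 head=0 tape=__[1]0011   (s0,1)→(s2,0,-1)
state=s2 head=-1 tape=_[_]00011   (s2,_)→(s1,0,-1)
state=s1 head=-2 tape=[_]000011   (s1,_)→(s1,_,+1)
state=s1 head=-1 tape=_[0]00011   (s1,0)→(s0,0,-1)
state=s0 head=-2 tape=[_]000011   (s0,_)→(s0,1,+1)
state=s0 head=-1 tape=1[0]00011   (s0,0)→(s4,_,+1)
state=s4 head=0 tape=1_[0]0011   (s4,0)→(sH,_,-1)
state=sH head=-1 tape=1[_]_0011
The non-blank tape span at halt is 1__0011.

1__0011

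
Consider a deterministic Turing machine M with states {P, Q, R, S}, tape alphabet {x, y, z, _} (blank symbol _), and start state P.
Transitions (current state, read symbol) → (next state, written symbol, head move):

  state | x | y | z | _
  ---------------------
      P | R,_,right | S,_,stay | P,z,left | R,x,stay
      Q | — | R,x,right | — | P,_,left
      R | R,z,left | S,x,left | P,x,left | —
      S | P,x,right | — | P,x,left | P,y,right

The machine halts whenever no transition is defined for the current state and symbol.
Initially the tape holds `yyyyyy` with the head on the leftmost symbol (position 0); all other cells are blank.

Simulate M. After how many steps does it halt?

15

P | [y]yyyyy_   read y → write _, move stay, go to S
S | [_]yyyyy_   read _ → write y, move right, go to P
P | y[y]yyyy_   read y → write _, move stay, go to S
S | y[_]yyyy_   read _ → write y, move right, go to P
P | yy[y]yyy_   read y → write _, move stay, go to S
S | yy[_]yyy_   read _ → write y, move right, go to P
P | yyy[y]yy_   read y → write _, move stay, go to S
S | yyy[_]yy_   read _ → write y, move right, go to P
P | yyyy[y]y_   read y → write _, move stay, go to S
S | yyyy[_]y_   read _ → write y, move right, go to P
P | yyyyy[y]_   read y → write _, move stay, go to S
S | yyyyy[_]_   read _ → write y, move right, go to P
P | yyyyyy[_]   read _ → write x, move stay, go to R
R | yyyyyy[x]   read x → write z, move left, go to R
R | yyyyy[y]z   read y → write x, move left, go to S
S | yyyy[y]xz
M halts after 15 transitions.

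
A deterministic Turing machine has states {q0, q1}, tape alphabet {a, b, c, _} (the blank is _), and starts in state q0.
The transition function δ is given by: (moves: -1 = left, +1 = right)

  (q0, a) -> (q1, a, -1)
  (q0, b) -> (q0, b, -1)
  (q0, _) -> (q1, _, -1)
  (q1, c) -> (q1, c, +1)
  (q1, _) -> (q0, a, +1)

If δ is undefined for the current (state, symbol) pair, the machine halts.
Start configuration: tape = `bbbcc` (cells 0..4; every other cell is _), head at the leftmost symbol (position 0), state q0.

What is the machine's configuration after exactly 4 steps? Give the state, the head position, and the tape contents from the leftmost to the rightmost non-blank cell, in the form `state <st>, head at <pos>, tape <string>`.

state q1, head at -2, tape a_bbbcc

state=q0 head=0 tape=__[b]bbcc   (q0,b)→(q0,b,-1)
state=q0 head=-1 tape=_[_]bbbcc   (q0,_)→(q1,_,-1)
state=q1 head=-2 tape=[_]_bbbcc   (q1,_)→(q0,a,+1)
state=q0 head=-1 tape=a[_]bbbcc   (q0,_)→(q1,_,-1)
state=q1 head=-2 tape=[a]_bbbcc
After 4 steps: state q1, head at -2, tape a_bbbcc.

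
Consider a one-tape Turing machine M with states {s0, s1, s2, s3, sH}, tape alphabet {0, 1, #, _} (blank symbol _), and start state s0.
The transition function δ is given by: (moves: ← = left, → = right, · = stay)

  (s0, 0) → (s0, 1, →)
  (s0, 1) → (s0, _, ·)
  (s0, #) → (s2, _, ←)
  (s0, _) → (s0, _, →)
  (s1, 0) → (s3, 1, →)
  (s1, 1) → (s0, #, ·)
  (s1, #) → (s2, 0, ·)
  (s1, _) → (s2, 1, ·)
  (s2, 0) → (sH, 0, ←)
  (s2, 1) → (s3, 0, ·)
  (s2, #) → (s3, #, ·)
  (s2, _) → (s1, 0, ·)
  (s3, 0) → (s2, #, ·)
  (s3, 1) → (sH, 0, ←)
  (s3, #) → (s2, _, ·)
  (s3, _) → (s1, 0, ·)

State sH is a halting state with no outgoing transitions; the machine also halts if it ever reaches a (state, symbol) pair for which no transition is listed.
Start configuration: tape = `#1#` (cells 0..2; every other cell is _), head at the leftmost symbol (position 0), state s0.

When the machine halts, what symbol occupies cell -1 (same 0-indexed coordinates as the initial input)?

1

state=s0 head=0 tape=_[#]1#   (s0,#)→(s2,_,←)
state=s2 head=-1 tape=[_]_1#   (s2,_)→(s1,0,·)
state=s1 head=-1 tape=[0]_1#   (s1,0)→(s3,1,→)
state=s3 head=0 tape=1[_]1#   (s3,_)→(s1,0,·)
state=s1 head=0 tape=1[0]1#   (s1,0)→(s3,1,→)
state=s3 head=1 tape=11[1]#   (s3,1)→(sH,0,←)
state=sH head=0 tape=1[1]0#
Cell -1 holds 1 when M halts.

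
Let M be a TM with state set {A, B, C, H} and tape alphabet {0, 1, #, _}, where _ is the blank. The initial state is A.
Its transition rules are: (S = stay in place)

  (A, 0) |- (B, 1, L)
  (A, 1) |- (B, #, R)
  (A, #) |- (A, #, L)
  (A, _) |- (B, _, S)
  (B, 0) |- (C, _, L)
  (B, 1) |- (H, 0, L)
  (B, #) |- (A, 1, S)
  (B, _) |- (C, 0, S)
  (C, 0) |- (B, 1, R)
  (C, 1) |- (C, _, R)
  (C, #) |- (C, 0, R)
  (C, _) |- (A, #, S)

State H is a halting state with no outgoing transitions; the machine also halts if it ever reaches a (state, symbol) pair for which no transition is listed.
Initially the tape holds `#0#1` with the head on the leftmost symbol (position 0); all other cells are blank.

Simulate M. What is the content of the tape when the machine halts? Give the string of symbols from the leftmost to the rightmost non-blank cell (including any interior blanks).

01##1

A | __[#]0#1   read # → write #, move L, go to A
A | _[_]#0#1   read _ → write _, move S, go to B
B | _[_]#0#1   read _ → write 0, move S, go to C
C | _[0]#0#1   read 0 → write 1, move R, go to B
B | _1[#]0#1   read # → write 1, move S, go to A
A | _1[1]0#1   read 1 → write #, move R, go to B
B | _1#[0]#1   read 0 → write _, move L, go to C
C | _1[#]_#1   read # → write 0, move R, go to C
C | _10[_]#1   read _ → write #, move S, go to A
A | _10[#]#1   read # → write #, move L, go to A
A | _1[0]##1   read 0 → write 1, move L, go to B
B | _[1]1##1   read 1 → write 0, move L, go to H
H | [_]01##1
The non-blank tape span at halt is 01##1.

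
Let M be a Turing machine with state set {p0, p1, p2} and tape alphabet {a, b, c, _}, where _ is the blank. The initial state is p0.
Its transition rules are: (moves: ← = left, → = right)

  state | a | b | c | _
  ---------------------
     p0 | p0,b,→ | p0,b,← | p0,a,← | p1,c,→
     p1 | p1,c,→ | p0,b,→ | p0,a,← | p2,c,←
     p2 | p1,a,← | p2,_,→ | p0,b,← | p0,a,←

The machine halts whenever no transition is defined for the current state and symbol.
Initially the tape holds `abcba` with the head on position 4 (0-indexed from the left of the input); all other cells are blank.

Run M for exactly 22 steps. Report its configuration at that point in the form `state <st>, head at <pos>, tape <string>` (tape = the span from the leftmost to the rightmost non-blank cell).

state p0, head at -2, tape cabbabbbc

p0 | __abcb[a]__   read a → write b, move →, go to p0
p0 | __abcbb[_]_   read _ → write c, move →, go to p1
p1 | __abcbbc[_]   read _ → write c, move ←, go to p2
p2 | __abcbb[c]c   read c → write b, move ←, go to p0
p0 | __abcb[b]bc   read b → write b, move ←, go to p0
p0 | __abc[b]bbc   read b → write b, move ←, go to p0
p0 | __ab[c]bbbc   read c → write a, move ←, go to p0
p0 | __a[b]abbbc   read b → write b, move ←, go to p0
p0 | __[a]babbbc   read a → write b, move →, go to p0
p0 | __b[b]abbbc   read b → write b, move ←, go to p0
p0 | __[b]babbbc   read b → write b, move ←, go to p0
p0 | _[_]bbabbbc   read _ → write c, move →, go to p1
p1 | _c[b]babbbc   read b → write b, move →, go to p0
p0 | _cb[b]abbbc   read b → write b, move ←, go to p0
p0 | _c[b]babbbc   read b → write b, move ←, go to p0
p0 | _[c]bbabbbc   read c → write a, move ←, go to p0
p0 | [_]abbabbbc   read _ → write c, move →, go to p1
p1 | c[a]bbabbbc   read a → write c, move →, go to p1
p1 | cc[b]babbbc   read b → write b, move →, go to p0
p0 | ccb[b]abbbc   read b → write b, move ←, go to p0
p0 | cc[b]babbbc   read b → write b, move ←, go to p0
p0 | c[c]bbabbbc   read c → write a, move ←, go to p0
p0 | [c]abbabbbc
After 22 steps: state p0, head at -2, tape cabbabbbc.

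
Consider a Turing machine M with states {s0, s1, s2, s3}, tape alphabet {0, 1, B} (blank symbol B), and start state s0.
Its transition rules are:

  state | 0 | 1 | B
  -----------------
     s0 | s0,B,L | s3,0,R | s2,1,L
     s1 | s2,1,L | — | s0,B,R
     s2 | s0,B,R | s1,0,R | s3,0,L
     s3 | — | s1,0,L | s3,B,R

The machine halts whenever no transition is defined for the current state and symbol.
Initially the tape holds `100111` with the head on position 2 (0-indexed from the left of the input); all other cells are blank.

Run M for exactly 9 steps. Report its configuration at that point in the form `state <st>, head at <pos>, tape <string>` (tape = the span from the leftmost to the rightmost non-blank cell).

state s2, head at 1, tape 0B1B11

s0 | 10[0]111   read 0 → write B, move L, go to s0
s0 | 1[0]B111   read 0 → write B, move L, go to s0
s0 | [1]BB111   read 1 → write 0, move R, go to s3
s3 | 0[B]B111   read B → write B, move R, go to s3
s3 | 0B[B]111   read B → write B, move R, go to s3
s3 | 0BB[1]11   read 1 → write 0, move L, go to s1
s1 | 0B[B]011   read B → write B, move R, go to s0
s0 | 0BB[0]11   read 0 → write B, move L, go to s0
s0 | 0B[B]B11   read B → write 1, move L, go to s2
s2 | 0[B]1B11
After 9 steps: state s2, head at 1, tape 0B1B11.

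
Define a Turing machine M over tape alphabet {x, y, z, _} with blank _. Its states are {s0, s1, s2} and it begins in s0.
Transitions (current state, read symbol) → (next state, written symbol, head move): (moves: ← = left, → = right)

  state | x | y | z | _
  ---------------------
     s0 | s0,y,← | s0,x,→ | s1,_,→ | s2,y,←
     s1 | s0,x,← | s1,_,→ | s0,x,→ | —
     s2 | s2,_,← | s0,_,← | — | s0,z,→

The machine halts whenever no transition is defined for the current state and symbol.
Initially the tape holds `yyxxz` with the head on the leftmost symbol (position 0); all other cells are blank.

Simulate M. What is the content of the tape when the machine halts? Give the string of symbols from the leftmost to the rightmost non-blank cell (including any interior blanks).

state=s0 head=0 tape=__[y]yxxz_   (s0,y)→(s0,x,→)
state=s0 head=1 tape=__x[y]xxz_   (s0,y)→(s0,x,→)
state=s0 head=2 tape=__xx[x]xz_   (s0,x)→(s0,y,←)
state=s0 head=1 tape=__x[x]yxz_   (s0,x)→(s0,y,←)
state=s0 head=0 tape=__[x]yyxz_   (s0,x)→(s0,y,←)
state=s0 head=-1 tape=_[_]yyyxz_   (s0,_)→(s2,y,←)
state=s2 head=-2 tape=[_]yyyyxz_   (s2,_)→(s0,z,→)
state=s0 head=-1 tape=z[y]yyyxz_   (s0,y)→(s0,x,→)
state=s0 head=0 tape=zx[y]yyxz_   (s0,y)→(s0,x,→)
state=s0 head=1 tape=zxx[y]yxz_   (s0,y)→(s0,x,→)
state=s0 head=2 tape=zxxx[y]xz_   (s0,y)→(s0,x,→)
state=s0 head=3 tape=zxxxx[x]z_   (s0,x)→(s0,y,←)
state=s0 head=2 tape=zxxx[x]yz_   (s0,x)→(s0,y,←)
state=s0 head=1 tape=zxx[x]yyz_   (s0,x)→(s0,y,←)
state=s0 head=0 tape=zx[x]yyyz_   (s0,x)→(s0,y,←)
state=s0 head=-1 tape=z[x]yyyyz_   (s0,x)→(s0,y,←)
state=s0 head=-2 tape=[z]yyyyyz_   (s0,z)→(s1,_,→)
state=s1 head=-1 tape=_[y]yyyyz_   (s1,y)→(s1,_,→)
state=s1 head=0 tape=__[y]yyyz_   (s1,y)→(s1,_,→)
state=s1 head=1 tape=___[y]yyz_   (s1,y)→(s1,_,→)
state=s1 head=2 tape=____[y]yz_   (s1,y)→(s1,_,→)
state=s1 head=3 tape=_____[y]z_   (s1,y)→(s1,_,→)
state=s1 head=4 tape=______[z]_   (s1,z)→(s0,x,→)
state=s0 head=5 tape=______x[_]   (s0,_)→(s2,y,←)
state=s2 head=4 tape=______[x]y   (s2,x)→(s2,_,←)
state=s2 head=3 tape=_____[_]_y   (s2,_)→(s0,z,→)
state=s0 head=4 tape=_____z[_]y   (s0,_)→(s2,y,←)
state=s2 head=3 tape=_____[z]yy
The non-blank tape span at halt is zyy.

zyy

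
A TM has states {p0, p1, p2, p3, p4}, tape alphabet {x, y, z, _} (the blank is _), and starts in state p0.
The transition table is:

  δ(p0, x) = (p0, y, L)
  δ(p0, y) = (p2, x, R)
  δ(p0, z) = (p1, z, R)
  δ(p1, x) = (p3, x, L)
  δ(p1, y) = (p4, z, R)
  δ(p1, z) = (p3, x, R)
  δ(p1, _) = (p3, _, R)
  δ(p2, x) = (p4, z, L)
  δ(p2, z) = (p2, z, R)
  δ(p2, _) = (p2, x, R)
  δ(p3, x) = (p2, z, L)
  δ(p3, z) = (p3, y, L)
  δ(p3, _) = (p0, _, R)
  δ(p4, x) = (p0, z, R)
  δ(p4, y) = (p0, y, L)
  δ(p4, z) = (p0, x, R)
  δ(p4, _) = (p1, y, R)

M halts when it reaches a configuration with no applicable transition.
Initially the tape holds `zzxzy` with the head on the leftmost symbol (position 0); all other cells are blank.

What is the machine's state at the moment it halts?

p0 | [z]zxzy   read z → write z, move R, go to p1
p1 | z[z]xzy   read z → write x, move R, go to p3
p3 | zx[x]zy   read x → write z, move L, go to p2
p2 | z[x]zzy   read x → write z, move L, go to p4
p4 | [z]zzzy   read z → write x, move R, go to p0
p0 | x[z]zzy   read z → write z, move R, go to p1
p1 | xz[z]zy   read z → write x, move R, go to p3
p3 | xzx[z]y   read z → write y, move L, go to p3
p3 | xz[x]yy   read x → write z, move L, go to p2
p2 | x[z]zyy   read z → write z, move R, go to p2
p2 | xz[z]yy   read z → write z, move R, go to p2
p2 | xzz[y]y
No transition is defined for (p2, y); M halts in state p2.

p2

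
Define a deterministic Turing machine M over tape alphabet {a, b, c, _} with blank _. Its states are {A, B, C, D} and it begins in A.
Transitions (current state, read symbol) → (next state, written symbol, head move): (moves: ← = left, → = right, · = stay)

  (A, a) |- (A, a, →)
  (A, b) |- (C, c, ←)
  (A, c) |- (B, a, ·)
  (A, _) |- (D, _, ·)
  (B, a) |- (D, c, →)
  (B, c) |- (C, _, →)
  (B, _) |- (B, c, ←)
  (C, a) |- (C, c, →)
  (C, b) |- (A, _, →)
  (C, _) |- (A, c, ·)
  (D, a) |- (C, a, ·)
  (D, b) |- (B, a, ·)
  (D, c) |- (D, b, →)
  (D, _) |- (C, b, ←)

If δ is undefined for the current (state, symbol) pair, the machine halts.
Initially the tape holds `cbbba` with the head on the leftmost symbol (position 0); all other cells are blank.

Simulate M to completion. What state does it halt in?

C

A | [c]bbba__   read c → write a, move ·, go to B
B | [a]bbba__   read a → write c, move →, go to D
D | c[b]bba__   read b → write a, move ·, go to B
B | c[a]bba__   read a → write c, move →, go to D
D | cc[b]ba__   read b → write a, move ·, go to B
B | cc[a]ba__   read a → write c, move →, go to D
D | ccc[b]a__   read b → write a, move ·, go to B
B | ccc[a]a__   read a → write c, move →, go to D
D | cccc[a]__   read a → write a, move ·, go to C
C | cccc[a]__   read a → write c, move →, go to C
C | ccccc[_]_   read _ → write c, move ·, go to A
A | ccccc[c]_   read c → write a, move ·, go to B
B | ccccc[a]_   read a → write c, move →, go to D
D | cccccc[_]   read _ → write b, move ←, go to C
C | ccccc[c]b
No transition is defined for (C, c); M halts in state C.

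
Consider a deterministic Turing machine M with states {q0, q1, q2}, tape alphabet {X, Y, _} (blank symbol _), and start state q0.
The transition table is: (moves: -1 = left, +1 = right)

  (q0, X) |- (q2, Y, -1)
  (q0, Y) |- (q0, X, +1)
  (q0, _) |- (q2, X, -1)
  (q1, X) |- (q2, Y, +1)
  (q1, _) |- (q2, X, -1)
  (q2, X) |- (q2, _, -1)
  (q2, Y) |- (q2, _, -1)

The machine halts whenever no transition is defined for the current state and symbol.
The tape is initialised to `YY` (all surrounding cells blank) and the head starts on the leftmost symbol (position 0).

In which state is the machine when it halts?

q0 | _[Y]Y_   read Y → write X, move +1, go to q0
q0 | _X[Y]_   read Y → write X, move +1, go to q0
q0 | _XX[_]   read _ → write X, move -1, go to q2
q2 | _X[X]X   read X → write _, move -1, go to q2
q2 | _[X]_X   read X → write _, move -1, go to q2
q2 | [_]__X
No transition is defined for (q2, _); M halts in state q2.

q2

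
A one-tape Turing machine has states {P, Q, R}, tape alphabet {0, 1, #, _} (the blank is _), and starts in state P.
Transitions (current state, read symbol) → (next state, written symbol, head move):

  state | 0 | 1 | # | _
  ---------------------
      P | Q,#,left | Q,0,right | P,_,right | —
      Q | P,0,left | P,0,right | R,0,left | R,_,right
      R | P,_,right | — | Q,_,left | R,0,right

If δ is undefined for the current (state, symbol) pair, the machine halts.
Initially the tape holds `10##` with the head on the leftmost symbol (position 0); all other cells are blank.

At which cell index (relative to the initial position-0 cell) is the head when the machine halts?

4

state=P head=0 tape=_[1]0##_   (P,1)→(Q,0,right)
state=Q head=1 tape=_0[0]##_   (Q,0)→(P,0,left)
state=P head=0 tape=_[0]0##_   (P,0)→(Q,#,left)
state=Q head=-1 tape=[_]#0##_   (Q,_)→(R,_,right)
state=R head=0 tape=_[#]0##_   (R,#)→(Q,_,left)
state=Q head=-1 tape=[_]_0##_   (Q,_)→(R,_,right)
state=R head=0 tape=_[_]0##_   (R,_)→(R,0,right)
state=R head=1 tape=_0[0]##_   (R,0)→(P,_,right)
state=P head=2 tape=_0_[#]#_   (P,#)→(P,_,right)
state=P head=3 tape=_0__[#]_   (P,#)→(P,_,right)
state=P head=4 tape=_0___[_]
At halt the head is at cell 4.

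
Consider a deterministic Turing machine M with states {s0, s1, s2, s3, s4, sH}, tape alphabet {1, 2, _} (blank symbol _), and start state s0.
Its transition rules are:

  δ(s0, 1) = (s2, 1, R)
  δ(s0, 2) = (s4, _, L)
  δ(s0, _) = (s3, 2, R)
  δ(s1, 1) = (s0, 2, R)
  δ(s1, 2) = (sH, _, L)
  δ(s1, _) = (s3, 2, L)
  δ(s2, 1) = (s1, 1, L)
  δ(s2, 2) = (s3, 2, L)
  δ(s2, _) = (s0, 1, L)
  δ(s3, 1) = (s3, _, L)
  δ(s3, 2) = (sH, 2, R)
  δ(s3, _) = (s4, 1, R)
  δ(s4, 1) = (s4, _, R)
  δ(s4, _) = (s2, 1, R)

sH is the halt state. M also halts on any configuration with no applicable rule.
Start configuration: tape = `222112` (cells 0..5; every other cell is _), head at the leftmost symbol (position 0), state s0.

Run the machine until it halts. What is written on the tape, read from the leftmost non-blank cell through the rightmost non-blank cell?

state=s0 head=0 tape=_[2]22112   (s0,2)→(s4,_,L)
state=s4 head=-1 tape=[_]_22112   (s4,_)→(s2,1,R)
state=s2 head=0 tape=1[_]22112   (s2,_)→(s0,1,L)
state=s0 head=-1 tape=[1]122112   (s0,1)→(s2,1,R)
state=s2 head=0 tape=1[1]22112   (s2,1)→(s1,1,L)
state=s1 head=-1 tape=[1]122112   (s1,1)→(s0,2,R)
state=s0 head=0 tape=2[1]22112   (s0,1)→(s2,1,R)
state=s2 head=1 tape=21[2]2112   (s2,2)→(s3,2,L)
state=s3 head=0 tape=2[1]22112   (s3,1)→(s3,_,L)
state=s3 head=-1 tape=[2]_22112   (s3,2)→(sH,2,R)
state=sH head=0 tape=2[_]22112
The non-blank tape span at halt is 2_22112.

2_22112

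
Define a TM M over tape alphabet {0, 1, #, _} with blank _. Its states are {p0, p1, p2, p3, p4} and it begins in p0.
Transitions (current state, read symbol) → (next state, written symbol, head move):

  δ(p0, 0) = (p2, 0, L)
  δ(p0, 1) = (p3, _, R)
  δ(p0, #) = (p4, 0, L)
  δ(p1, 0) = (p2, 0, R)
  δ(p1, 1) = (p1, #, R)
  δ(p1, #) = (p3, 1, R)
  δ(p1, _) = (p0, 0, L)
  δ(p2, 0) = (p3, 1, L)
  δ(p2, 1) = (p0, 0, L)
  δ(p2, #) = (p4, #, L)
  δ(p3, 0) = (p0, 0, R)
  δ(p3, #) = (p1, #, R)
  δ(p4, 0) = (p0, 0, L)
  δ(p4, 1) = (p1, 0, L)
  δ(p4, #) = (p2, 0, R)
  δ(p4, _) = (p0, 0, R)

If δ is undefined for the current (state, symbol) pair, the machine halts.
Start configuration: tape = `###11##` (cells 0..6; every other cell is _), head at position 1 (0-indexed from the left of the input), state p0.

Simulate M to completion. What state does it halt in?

state=p0 head=1 tape=#[#]#11##_   (p0,#)→(p4,0,L)
state=p4 head=0 tape=[#]0#11##_   (p4,#)→(p2,0,R)
state=p2 head=1 tape=0[0]#11##_   (p2,0)→(p3,1,L)
state=p3 head=0 tape=[0]1#11##_   (p3,0)→(p0,0,R)
state=p0 head=1 tape=0[1]#11##_   (p0,1)→(p3,_,R)
state=p3 head=2 tape=0_[#]11##_   (p3,#)→(p1,#,R)
state=p1 head=3 tape=0_#[1]1##_   (p1,1)→(p1,#,R)
state=p1 head=4 tape=0_##[1]##_   (p1,1)→(p1,#,R)
state=p1 head=5 tape=0_###[#]#_   (p1,#)→(p3,1,R)
state=p3 head=6 tape=0_###1[#]_   (p3,#)→(p1,#,R)
state=p1 head=7 tape=0_###1#[_]   (p1,_)→(p0,0,L)
state=p0 head=6 tape=0_###1[#]0   (p0,#)→(p4,0,L)
state=p4 head=5 tape=0_###[1]00   (p4,1)→(p1,0,L)
state=p1 head=4 tape=0_##[#]000   (p1,#)→(p3,1,R)
state=p3 head=5 tape=0_##1[0]00   (p3,0)→(p0,0,R)
state=p0 head=6 tape=0_##10[0]0   (p0,0)→(p2,0,L)
state=p2 head=5 tape=0_##1[0]00   (p2,0)→(p3,1,L)
state=p3 head=4 tape=0_##[1]100
No transition is defined for (p3, 1); M halts in state p3.

p3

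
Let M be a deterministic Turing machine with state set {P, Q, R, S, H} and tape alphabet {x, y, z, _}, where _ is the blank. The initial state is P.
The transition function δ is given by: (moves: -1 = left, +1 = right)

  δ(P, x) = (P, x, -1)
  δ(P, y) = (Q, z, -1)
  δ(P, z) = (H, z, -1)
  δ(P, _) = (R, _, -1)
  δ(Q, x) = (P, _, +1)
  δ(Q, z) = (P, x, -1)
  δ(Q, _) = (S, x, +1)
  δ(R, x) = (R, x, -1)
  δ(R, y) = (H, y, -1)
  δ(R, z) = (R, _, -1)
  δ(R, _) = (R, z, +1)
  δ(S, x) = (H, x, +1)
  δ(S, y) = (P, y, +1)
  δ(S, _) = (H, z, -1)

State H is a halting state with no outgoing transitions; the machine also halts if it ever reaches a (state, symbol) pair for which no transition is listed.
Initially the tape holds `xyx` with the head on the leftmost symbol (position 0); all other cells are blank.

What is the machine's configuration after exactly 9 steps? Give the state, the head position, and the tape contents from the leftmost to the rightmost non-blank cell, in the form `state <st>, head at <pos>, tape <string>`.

state R, head at -1, tape zz_xyx

state=P head=0 tape=___[x]yx   (P,x)→(P,x,-1)
state=P head=-1 tape=__[_]xyx   (P,_)→(R,_,-1)
state=R head=-2 tape=_[_]_xyx   (R,_)→(R,z,+1)
state=R head=-1 tape=_z[_]xyx   (R,_)→(R,z,+1)
state=R head=0 tape=_zz[x]yx   (R,x)→(R,x,-1)
state=R head=-1 tape=_z[z]xyx   (R,z)→(R,_,-1)
state=R head=-2 tape=_[z]_xyx   (R,z)→(R,_,-1)
state=R head=-3 tape=[_]__xyx   (R,_)→(R,z,+1)
state=R head=-2 tape=z[_]_xyx   (R,_)→(R,z,+1)
state=R head=-1 tape=zz[_]xyx
After 9 steps: state R, head at -1, tape zz_xyx.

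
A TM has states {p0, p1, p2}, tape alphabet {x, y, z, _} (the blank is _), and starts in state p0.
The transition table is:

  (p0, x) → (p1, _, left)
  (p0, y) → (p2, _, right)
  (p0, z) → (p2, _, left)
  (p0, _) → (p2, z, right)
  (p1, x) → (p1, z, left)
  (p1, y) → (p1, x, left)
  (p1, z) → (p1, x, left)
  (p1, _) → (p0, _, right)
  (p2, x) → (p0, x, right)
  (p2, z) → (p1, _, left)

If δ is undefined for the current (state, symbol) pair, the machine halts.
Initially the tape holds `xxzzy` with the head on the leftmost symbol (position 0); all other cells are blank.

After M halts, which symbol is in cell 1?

p0 | _[x]xzzy   read x → write _, move left, go to p1
p1 | [_]_xzzy   read _ → write _, move right, go to p0
p0 | _[_]xzzy   read _ → write z, move right, go to p2
p2 | _z[x]zzy   read x → write x, move right, go to p0
p0 | _zx[z]zy   read z → write _, move left, go to p2
p2 | _z[x]_zy   read x → write x, move right, go to p0
p0 | _zx[_]zy   read _ → write z, move right, go to p2
p2 | _zxz[z]y   read z → write _, move left, go to p1
p1 | _zx[z]_y   read z → write x, move left, go to p1
p1 | _z[x]x_y   read x → write z, move left, go to p1
p1 | _[z]zx_y   read z → write x, move left, go to p1
p1 | [_]xzx_y   read _ → write _, move right, go to p0
p0 | _[x]zx_y   read x → write _, move left, go to p1
p1 | [_]_zx_y   read _ → write _, move right, go to p0
p0 | _[_]zx_y   read _ → write z, move right, go to p2
p2 | _z[z]x_y   read z → write _, move left, go to p1
p1 | _[z]_x_y   read z → write x, move left, go to p1
p1 | [_]x_x_y   read _ → write _, move right, go to p0
p0 | _[x]_x_y   read x → write _, move left, go to p1
p1 | [_]__x_y   read _ → write _, move right, go to p0
p0 | _[_]_x_y   read _ → write z, move right, go to p2
p2 | _z[_]x_y
Cell 1 holds _ when M halts.

_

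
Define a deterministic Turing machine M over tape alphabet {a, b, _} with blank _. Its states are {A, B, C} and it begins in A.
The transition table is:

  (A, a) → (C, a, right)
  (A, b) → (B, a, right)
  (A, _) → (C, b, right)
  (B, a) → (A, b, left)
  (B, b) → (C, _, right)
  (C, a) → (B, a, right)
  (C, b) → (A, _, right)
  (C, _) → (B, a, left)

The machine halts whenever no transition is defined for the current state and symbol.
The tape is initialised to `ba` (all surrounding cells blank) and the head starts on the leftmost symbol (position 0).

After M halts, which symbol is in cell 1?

state=A head=0 tape=[b]a___   (A,b)→(B,a,right)
state=B head=1 tape=a[a]___   (B,a)→(A,b,left)
state=A head=0 tape=[a]b___   (A,a)→(C,a,right)
state=C head=1 tape=a[b]___   (C,b)→(A,_,right)
state=A head=2 tape=a_[_]__   (A,_)→(C,b,right)
state=C head=3 tape=a_b[_]_   (C,_)→(B,a,left)
state=B head=2 tape=a_[b]a_   (B,b)→(C,_,right)
state=C head=3 tape=a__[a]_   (C,a)→(B,a,right)
state=B head=4 tape=a__a[_]
Cell 1 holds _ when M halts.

_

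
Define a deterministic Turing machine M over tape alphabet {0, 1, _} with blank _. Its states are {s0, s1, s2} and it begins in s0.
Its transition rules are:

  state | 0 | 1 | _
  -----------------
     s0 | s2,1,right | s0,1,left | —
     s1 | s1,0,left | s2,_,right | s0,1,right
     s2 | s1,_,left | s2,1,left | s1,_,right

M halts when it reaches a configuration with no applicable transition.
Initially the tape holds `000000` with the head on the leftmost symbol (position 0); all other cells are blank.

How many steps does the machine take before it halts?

state=s0 head=0 tape=[0]00000__   (s0,0)→(s2,1,right)
state=s2 head=1 tape=1[0]0000__   (s2,0)→(s1,_,left)
state=s1 head=0 tape=[1]_0000__   (s1,1)→(s2,_,right)
state=s2 head=1 tape=_[_]0000__   (s2,_)→(s1,_,right)
state=s1 head=2 tape=__[0]000__   (s1,0)→(s1,0,left)
state=s1 head=1 tape=_[_]0000__   (s1,_)→(s0,1,right)
state=s0 head=2 tape=_1[0]000__   (s0,0)→(s2,1,right)
state=s2 head=3 tape=_11[0]00__   (s2,0)→(s1,_,left)
state=s1 head=2 tape=_1[1]_00__   (s1,1)→(s2,_,right)
state=s2 head=3 tape=_1_[_]00__   (s2,_)→(s1,_,right)
state=s1 head=4 tape=_1__[0]0__   (s1,0)→(s1,0,left)
state=s1 head=3 tape=_1_[_]00__   (s1,_)→(s0,1,right)
state=s0 head=4 tape=_1_1[0]0__   (s0,0)→(s2,1,right)
state=s2 head=5 tape=_1_11[0]__   (s2,0)→(s1,_,left)
state=s1 head=4 tape=_1_1[1]___   (s1,1)→(s2,_,right)
state=s2 head=5 tape=_1_1_[_]__   (s2,_)→(s1,_,right)
state=s1 head=6 tape=_1_1__[_]_   (s1,_)→(s0,1,right)
state=s0 head=7 tape=_1_1__1[_]
M halts after 17 transitions.

17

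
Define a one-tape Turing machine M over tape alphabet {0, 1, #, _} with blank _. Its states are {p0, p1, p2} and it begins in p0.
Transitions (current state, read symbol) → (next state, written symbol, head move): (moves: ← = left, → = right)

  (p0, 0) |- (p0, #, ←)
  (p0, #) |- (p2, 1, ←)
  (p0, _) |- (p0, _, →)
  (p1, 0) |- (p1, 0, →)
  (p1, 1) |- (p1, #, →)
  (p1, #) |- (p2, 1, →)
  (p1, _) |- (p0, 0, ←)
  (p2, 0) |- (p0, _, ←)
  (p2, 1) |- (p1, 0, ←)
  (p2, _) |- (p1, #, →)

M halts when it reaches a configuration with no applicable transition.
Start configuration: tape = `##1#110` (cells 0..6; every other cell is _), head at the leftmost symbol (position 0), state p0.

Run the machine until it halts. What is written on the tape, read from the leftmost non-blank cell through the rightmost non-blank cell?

p0 | _[#]#1#110_   read # → write 1, move ←, go to p2
p2 | [_]1#1#110_   read _ → write #, move →, go to p1
p1 | #[1]#1#110_   read 1 → write #, move →, go to p1
p1 | ##[#]1#110_   read # → write 1, move →, go to p2
p2 | ##1[1]#110_   read 1 → write 0, move ←, go to p1
p1 | ##[1]0#110_   read 1 → write #, move →, go to p1
p1 | ###[0]#110_   read 0 → write 0, move →, go to p1
p1 | ###0[#]110_   read # → write 1, move →, go to p2
p2 | ###01[1]10_   read 1 → write 0, move ←, go to p1
p1 | ###0[1]010_   read 1 → write #, move →, go to p1
p1 | ###0#[0]10_   read 0 → write 0, move →, go to p1
p1 | ###0#0[1]0_   read 1 → write #, move →, go to p1
p1 | ###0#0#[0]_   read 0 → write 0, move →, go to p1
p1 | ###0#0#0[_]   read _ → write 0, move ←, go to p0
p0 | ###0#0#[0]0   read 0 → write #, move ←, go to p0
p0 | ###0#0[#]#0   read # → write 1, move ←, go to p2
p2 | ###0#[0]1#0   read 0 → write _, move ←, go to p0
p0 | ###0[#]_1#0   read # → write 1, move ←, go to p2
p2 | ###[0]1_1#0   read 0 → write _, move ←, go to p0
p0 | ##[#]_1_1#0   read # → write 1, move ←, go to p2
p2 | #[#]1_1_1#0
The non-blank tape span at halt is ##1_1_1#0.

##1_1_1#0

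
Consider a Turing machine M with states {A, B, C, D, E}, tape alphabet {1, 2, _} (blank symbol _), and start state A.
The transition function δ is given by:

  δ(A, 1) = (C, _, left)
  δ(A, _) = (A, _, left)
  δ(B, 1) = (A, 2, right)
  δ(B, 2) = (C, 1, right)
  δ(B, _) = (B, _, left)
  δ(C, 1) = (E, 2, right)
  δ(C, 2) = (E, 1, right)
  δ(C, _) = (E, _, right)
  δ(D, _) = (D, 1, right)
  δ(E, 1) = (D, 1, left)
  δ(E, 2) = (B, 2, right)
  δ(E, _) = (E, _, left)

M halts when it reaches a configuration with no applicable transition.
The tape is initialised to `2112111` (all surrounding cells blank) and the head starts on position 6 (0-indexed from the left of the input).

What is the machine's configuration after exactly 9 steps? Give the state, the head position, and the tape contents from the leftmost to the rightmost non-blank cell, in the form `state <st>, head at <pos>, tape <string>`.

A | 211211[1]_   read 1 → write _, move left, go to C
C | 21121[1]__   read 1 → write 2, move right, go to E
E | 211212[_]_   read _ → write _, move left, go to E
E | 21121[2]__   read 2 → write 2, move right, go to B
B | 211212[_]_   read _ → write _, move left, go to B
B | 21121[2]__   read 2 → write 1, move right, go to C
C | 211211[_]_   read _ → write _, move right, go to E
E | 211211_[_]   read _ → write _, move left, go to E
E | 211211[_]_   read _ → write _, move left, go to E
E | 21121[1]__
After 9 steps: state E, head at 5, tape 211211.

state E, head at 5, tape 211211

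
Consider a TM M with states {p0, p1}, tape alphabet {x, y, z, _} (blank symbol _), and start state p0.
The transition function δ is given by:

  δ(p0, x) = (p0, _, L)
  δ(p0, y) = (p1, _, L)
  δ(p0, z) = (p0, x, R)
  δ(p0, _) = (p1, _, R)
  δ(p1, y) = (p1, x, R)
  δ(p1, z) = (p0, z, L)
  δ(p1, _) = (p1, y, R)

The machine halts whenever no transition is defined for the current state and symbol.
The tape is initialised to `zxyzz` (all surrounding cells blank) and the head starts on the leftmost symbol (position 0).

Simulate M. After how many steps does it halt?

19

state=p0 head=0 tape=_[z]xyzz   (p0,z)→(p0,x,R)
state=p0 head=1 tape=_x[x]yzz   (p0,x)→(p0,_,L)
state=p0 head=0 tape=_[x]_yzz   (p0,x)→(p0,_,L)
state=p0 head=-1 tape=[_]__yzz   (p0,_)→(p1,_,R)
state=p1 head=0 tape=_[_]_yzz   (p1,_)→(p1,y,R)
state=p1 head=1 tape=_y[_]yzz   (p1,_)→(p1,y,R)
state=p1 head=2 tape=_yy[y]zz   (p1,y)→(p1,x,R)
state=p1 head=3 tape=_yyx[z]z   (p1,z)→(p0,z,L)
state=p0 head=2 tape=_yy[x]zz   (p0,x)→(p0,_,L)
state=p0 head=1 tape=_y[y]_zz   (p0,y)→(p1,_,L)
state=p1 head=0 tape=_[y]__zz   (p1,y)→(p1,x,R)
state=p1 head=1 tape=_x[_]_zz   (p1,_)→(p1,y,R)
state=p1 head=2 tape=_xy[_]zz   (p1,_)→(p1,y,R)
state=p1 head=3 tape=_xyy[z]z   (p1,z)→(p0,z,L)
state=p0 head=2 tape=_xy[y]zz   (p0,y)→(p1,_,L)
state=p1 head=1 tape=_x[y]_zz   (p1,y)→(p1,x,R)
state=p1 head=2 tape=_xx[_]zz   (p1,_)→(p1,y,R)
state=p1 head=3 tape=_xxy[z]z   (p1,z)→(p0,z,L)
state=p0 head=2 tape=_xx[y]zz   (p0,y)→(p1,_,L)
state=p1 head=1 tape=_x[x]_zz
M halts after 19 transitions.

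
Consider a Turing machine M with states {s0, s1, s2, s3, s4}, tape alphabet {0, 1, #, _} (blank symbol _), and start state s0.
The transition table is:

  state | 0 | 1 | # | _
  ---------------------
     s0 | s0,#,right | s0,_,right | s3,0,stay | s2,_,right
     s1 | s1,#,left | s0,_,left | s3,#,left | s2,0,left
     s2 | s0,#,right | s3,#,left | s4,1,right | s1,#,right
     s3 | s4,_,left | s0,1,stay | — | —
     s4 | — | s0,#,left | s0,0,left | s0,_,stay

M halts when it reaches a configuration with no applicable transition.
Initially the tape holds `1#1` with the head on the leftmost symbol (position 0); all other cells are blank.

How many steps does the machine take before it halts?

14

state=s0 head=0 tape=[1]#1   (s0,1)→(s0,_,right)
state=s0 head=1 tape=_[#]1   (s0,#)→(s3,0,stay)
state=s3 head=1 tape=_[0]1   (s3,0)→(s4,_,left)
state=s4 head=0 tape=[_]_1   (s4,_)→(s0,_,stay)
state=s0 head=0 tape=[_]_1   (s0,_)→(s2,_,right)
state=s2 head=1 tape=_[_]1   (s2,_)→(s1,#,right)
state=s1 head=2 tape=_#[1]   (s1,1)→(s0,_,left)
state=s0 head=1 tape=_[#]_   (s0,#)→(s3,0,stay)
state=s3 head=1 tape=_[0]_   (s3,0)→(s4,_,left)
state=s4 head=0 tape=[_]__   (s4,_)→(s0,_,stay)
state=s0 head=0 tape=[_]__   (s0,_)→(s2,_,right)
state=s2 head=1 tape=_[_]_   (s2,_)→(s1,#,right)
state=s1 head=2 tape=_#[_]   (s1,_)→(s2,0,left)
state=s2 head=1 tape=_[#]0   (s2,#)→(s4,1,right)
state=s4 head=2 tape=_1[0]
M halts after 14 transitions.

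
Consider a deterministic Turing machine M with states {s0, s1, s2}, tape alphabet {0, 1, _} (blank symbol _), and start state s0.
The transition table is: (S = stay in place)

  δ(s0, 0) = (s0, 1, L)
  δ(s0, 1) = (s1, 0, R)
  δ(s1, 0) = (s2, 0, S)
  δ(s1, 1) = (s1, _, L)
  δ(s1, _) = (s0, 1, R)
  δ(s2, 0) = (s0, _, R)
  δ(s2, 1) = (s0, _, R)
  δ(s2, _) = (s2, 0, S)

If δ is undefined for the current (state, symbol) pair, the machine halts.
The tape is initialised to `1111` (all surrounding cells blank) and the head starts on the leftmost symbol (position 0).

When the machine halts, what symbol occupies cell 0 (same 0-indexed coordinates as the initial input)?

state=s0 head=0 tape=[1]111   (s0,1)→(s1,0,R)
state=s1 head=1 tape=0[1]11   (s1,1)→(s1,_,L)
state=s1 head=0 tape=[0]_11   (s1,0)→(s2,0,S)
state=s2 head=0 tape=[0]_11   (s2,0)→(s0,_,R)
state=s0 head=1 tape=_[_]11
Cell 0 holds _ when M halts.

_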